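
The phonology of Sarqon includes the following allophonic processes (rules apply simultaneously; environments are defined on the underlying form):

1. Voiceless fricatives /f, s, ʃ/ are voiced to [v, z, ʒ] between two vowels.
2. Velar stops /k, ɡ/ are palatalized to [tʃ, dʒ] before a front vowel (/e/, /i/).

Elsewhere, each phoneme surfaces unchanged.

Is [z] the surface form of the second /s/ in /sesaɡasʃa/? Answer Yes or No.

Yes

Rule 1 applies to /s/ (between /e/ and /a/: between two vowels) → [z].
The actual realization is [z], which matches [z].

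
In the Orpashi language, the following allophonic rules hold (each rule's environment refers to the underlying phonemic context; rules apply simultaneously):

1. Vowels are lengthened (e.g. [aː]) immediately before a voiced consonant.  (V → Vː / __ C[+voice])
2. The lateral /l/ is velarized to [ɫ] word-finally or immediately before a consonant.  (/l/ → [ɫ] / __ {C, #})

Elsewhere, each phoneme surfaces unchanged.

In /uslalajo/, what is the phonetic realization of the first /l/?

[l]

/l/ (between /s/ and /a/) is in the target of rule 2 but the environment (word-finally or immediately before a consonant) is not met → [l].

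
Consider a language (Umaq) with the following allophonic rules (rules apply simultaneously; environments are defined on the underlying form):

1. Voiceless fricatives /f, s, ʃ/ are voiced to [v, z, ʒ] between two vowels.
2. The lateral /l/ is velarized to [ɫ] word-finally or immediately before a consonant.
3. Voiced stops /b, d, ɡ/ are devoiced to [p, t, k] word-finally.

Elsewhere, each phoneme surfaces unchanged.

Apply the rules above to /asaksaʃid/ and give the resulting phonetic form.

/s/ — between /a/ and /a/, between two vowels — surfaces as [z] (rule 1).
/s/ (between /k/ and /a/) fails the environment for rule 1, so it stays [s].
/ʃ/ — between /a/ and /i/, between two vowels — surfaces as [ʒ] (rule 1).
Rule 3 applies to /d/ (word-final: word-finally) → [t].

[azaksaʒit]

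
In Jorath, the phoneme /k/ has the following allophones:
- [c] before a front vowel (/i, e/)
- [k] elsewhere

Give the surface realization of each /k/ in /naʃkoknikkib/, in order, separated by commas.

Occurrence 1 (position 4): no conditioning environment matches → elsewhere allophone [k].
Occurrence 2 (position 6): no conditioning environment matches → elsewhere allophone [k].
Occurrence 3 (position 9): no conditioning environment matches → elsewhere allophone [k].
Occurrence 4 (position 10): before a front vowel → [c].

[k], [k], [k], [c]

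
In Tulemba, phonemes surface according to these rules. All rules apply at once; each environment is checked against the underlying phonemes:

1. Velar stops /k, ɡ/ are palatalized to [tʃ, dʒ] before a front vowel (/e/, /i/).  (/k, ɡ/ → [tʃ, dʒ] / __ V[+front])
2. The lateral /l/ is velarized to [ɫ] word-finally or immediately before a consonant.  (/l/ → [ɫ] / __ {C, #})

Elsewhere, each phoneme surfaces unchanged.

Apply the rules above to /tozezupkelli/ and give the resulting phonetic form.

[tozezuptʃeɫli]

/t/ (word-initial): no rule targets it → [t].
/o/ — not in any rule's target class → [o].
/z/ (between /o/ and /e/) is unaffected → [z].
/e/ stays [e].
/z/ (between /e/ and /u/): no rule targets it → [z].
/u/ stays [u].
/p/ (between /u/ and /k/) is unaffected → [p].
/k/ — between /p/ and /e/, before a front vowel — surfaces as [tʃ] (rule 1).
/e/ stays [e].
/l/ meets the environment for rule 2 (word-finally or immediately before a consonant) → [ɫ].
/l/ — between /l/ and /i/; rule 2 does not apply here → [l].
/i/ (word-final) is unaffected → [i].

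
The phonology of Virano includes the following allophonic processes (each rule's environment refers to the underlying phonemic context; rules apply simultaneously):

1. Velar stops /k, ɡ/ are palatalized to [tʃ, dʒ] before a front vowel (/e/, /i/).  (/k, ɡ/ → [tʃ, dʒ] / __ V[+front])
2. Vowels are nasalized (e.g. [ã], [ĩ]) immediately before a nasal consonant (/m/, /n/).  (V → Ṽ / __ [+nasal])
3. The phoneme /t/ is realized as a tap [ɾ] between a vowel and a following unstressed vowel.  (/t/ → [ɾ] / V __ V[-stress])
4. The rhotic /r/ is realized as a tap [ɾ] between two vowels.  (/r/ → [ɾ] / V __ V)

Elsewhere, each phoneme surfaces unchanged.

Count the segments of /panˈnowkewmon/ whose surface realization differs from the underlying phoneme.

Segments that undergo a rule: /a/ → [ã] (rule 2); /k/ → [tʃ] (rule 1); /o/ → [õ] (rule 2).
All other segments surface unchanged.

3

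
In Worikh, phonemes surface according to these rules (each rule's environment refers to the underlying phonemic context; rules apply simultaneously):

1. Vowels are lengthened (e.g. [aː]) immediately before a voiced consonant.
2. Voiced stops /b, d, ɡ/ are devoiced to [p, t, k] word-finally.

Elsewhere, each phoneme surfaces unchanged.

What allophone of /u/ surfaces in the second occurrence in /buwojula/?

[uː]

/u/ (between /j/ and /l/) occurs before a voiced consonant → [uː] by rule 1.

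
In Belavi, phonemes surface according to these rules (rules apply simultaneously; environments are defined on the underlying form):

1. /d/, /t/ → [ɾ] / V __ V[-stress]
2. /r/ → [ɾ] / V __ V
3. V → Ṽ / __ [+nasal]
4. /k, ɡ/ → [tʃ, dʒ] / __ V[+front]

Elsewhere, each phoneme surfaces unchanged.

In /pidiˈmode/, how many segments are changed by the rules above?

3

Segments that undergo a rule: /d/ → [ɾ] (rule 1); /i/ → [ĩ] (rule 3); /d/ → [ɾ] (rule 1).
All other segments surface unchanged.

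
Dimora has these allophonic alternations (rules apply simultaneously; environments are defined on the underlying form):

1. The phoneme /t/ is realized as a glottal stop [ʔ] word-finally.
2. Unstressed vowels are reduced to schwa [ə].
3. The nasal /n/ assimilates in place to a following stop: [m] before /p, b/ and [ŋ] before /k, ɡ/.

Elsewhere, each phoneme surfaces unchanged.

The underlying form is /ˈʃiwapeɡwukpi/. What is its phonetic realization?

[ˈʃiwəpəɡwəkpə]

/ʃ/ (word-initial) is unaffected → [ʃ].
/i/ (between /ʃ/ and /w/) is in the target of rule 2 but the environment (in an unstressed syllable) is not met → [i].
/w/ (between /i/ and /a/): no rule targets it → [w].
/a/ (between /w/ and /p/) occurs in an unstressed syllable → [ə] by rule 2.
/p/ (between /a/ and /e/): no rule targets it → [p].
Rule 2 applies to /e/ (between /p/ and /ɡ/: in an unstressed syllable) → [ə].
/ɡ/ (between /e/ and /w/) is unaffected → [ɡ].
/w/ stays [w].
/u/ — between /w/ and /k/, in an unstressed syllable — surfaces as [ə] (rule 2).
/k/ stays [k].
/p/ (between /k/ and /i/): no rule targets it → [p].
/i/ — word-final, in an unstressed syllable — surfaces as [ə] (rule 2).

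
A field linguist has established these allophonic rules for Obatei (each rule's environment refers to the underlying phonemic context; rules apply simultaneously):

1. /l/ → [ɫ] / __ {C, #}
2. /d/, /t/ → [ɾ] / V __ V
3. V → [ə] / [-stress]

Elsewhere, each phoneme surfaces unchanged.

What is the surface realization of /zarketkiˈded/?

[zərkətkəˈɾed]

/z/ — not in any rule's target class → [z].
/a/ — between /z/ and /r/, in an unstressed syllable — surfaces as [ə] (rule 3).
/r/ — not in any rule's target class → [r].
/k/ stays [k].
/e/ — between /k/ and /t/, in an unstressed syllable — surfaces as [ə] (rule 3).
/t/ — between /e/ and /k/; rule 2 does not apply here → [t].
/k/ — not in any rule's target class → [k].
/i/ (between /k/ and /d/) occurs in an unstressed syllable → [ə] by rule 3.
/d/ meets the environment for rule 2 (between two vowels) → [ɾ].
/e/ (between /d/ and /d/) fails the environment for rule 3, so it stays [e].
/d/ — word-final; rule 2 does not apply here → [d].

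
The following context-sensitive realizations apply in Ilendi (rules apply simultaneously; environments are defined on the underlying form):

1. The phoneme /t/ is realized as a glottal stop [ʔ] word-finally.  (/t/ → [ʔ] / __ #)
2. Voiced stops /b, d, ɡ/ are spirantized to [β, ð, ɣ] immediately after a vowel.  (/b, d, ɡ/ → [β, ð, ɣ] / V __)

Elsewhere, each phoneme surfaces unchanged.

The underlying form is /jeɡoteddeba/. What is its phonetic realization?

[jeɣoteðdeβa]

/j/ stays [j].
/e/ — not in any rule's target class → [e].
/ɡ/ (between /e/ and /o/) occurs immediately after a vowel → [ɣ] by rule 2.
/o/ (between /ɡ/ and /t/): no rule targets it → [o].
/t/ (between /o/ and /e/) fails the environment for rule 1, so it stays [t].
/e/ (between /t/ and /d/): no rule targets it → [e].
/d/ (between /e/ and /d/): immediately after a vowel, so rule 2 applies → [ð].
/d/ (between /d/ and /e/) fails the environment for rule 2, so it stays [d].
/e/ (between /d/ and /b/): no rule targets it → [e].
/b/ (between /e/ and /a/) occurs immediately after a vowel → [β] by rule 2.
/a/ (word-final): no rule targets it → [a].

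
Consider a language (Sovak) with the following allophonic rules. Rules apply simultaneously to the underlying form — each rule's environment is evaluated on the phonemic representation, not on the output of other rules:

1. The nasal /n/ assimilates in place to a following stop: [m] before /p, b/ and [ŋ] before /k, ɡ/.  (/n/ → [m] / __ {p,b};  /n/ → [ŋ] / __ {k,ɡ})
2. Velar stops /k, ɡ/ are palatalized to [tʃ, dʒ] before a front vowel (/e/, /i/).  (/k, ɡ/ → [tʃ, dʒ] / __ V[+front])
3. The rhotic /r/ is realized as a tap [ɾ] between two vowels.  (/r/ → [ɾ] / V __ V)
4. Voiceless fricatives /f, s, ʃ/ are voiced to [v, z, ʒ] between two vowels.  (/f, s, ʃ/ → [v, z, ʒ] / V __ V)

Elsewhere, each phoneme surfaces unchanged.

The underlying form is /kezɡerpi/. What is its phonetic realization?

[tʃezdʒerpi]

Rule 2 applies to /k/ (word-initial: before a front vowel) → [tʃ].
/e/ (between /k/ and /z/) is unaffected → [e].
/z/ — not in any rule's target class → [z].
Rule 2 applies to /ɡ/ (between /z/ and /e/: before a front vowel) → [dʒ].
/e/ stays [e].
/r/ — between /e/ and /p/; rule 3 does not apply here → [r].
/p/ (between /r/ and /i/): no rule targets it → [p].
/i/ stays [i].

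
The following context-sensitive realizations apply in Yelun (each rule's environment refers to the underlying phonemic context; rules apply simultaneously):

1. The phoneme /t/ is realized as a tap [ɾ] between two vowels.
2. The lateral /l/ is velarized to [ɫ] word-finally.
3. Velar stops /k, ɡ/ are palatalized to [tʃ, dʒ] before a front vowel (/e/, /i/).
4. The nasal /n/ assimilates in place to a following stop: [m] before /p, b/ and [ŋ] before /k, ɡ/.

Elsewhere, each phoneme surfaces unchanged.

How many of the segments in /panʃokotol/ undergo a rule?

2

Segments that undergo a rule: /t/ → [ɾ] (rule 1); /l/ → [ɫ] (rule 2).
All other segments surface unchanged.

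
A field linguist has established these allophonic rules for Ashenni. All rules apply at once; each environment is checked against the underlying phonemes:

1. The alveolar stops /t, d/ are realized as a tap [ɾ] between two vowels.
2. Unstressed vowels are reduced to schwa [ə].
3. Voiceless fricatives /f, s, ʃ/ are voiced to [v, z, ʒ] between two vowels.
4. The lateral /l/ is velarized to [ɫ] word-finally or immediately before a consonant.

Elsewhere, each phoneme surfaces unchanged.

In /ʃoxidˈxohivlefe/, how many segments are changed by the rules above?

6

Segments that undergo a rule: /o/ → [ə] (rule 2); /i/ → [ə] (rule 2); /i/ → [ə] (rule 2); /e/ → [ə] (rule 2); /f/ → [v] (rule 3); /e/ → [ə] (rule 2).
All other segments surface unchanged.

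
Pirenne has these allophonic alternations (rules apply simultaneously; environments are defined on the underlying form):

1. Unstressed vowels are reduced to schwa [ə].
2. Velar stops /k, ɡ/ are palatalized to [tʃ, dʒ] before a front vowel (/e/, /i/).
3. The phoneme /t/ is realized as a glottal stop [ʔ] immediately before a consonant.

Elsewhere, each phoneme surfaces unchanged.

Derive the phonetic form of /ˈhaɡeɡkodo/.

/a/ (between /h/ and /ɡ/) fails the environment for rule 1, so it stays [a].
/ɡ/ (between /a/ and /e/): before a front vowel, so rule 2 applies → [dʒ].
Rule 1 applies to /e/ (between /ɡ/ and /ɡ/: in an unstressed syllable) → [ə].
/ɡ/ — between /e/ and /k/; rule 2 does not apply here → [ɡ].
/k/ — between /ɡ/ and /o/; rule 2 does not apply here → [k].
/o/ (between /k/ and /d/) occurs in an unstressed syllable → [ə] by rule 1.
/o/ (word-final) occurs in an unstressed syllable → [ə] by rule 1.

[ˈhadʒəɡkədə]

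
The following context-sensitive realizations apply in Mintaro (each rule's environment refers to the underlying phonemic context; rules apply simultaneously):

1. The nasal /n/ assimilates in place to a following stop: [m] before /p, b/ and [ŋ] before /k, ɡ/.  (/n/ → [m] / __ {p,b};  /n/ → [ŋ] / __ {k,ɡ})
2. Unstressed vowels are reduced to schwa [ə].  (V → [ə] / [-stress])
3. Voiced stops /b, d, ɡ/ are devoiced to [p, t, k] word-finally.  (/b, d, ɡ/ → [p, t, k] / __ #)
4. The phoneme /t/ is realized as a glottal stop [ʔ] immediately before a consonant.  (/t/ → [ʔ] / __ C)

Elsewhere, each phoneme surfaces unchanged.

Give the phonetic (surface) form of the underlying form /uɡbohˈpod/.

/u/ meets the environment for rule 2 (in an unstressed syllable) → [ə].
/ɡ/ (between /u/ and /b/): rule 3 targets it, but not word-finally → unchanged [ɡ].
/b/ (between /ɡ/ and /o/) is in the target of rule 3 but the environment (word-finally) is not met → [b].
/o/ (between /b/ and /h/): in an unstressed syllable, so rule 2 applies → [ə].
/h/ stays [h].
/p/ — not in any rule's target class → [p].
/o/ (between /p/ and /d/) fails the environment for rule 2, so it stays [o].
Rule 3 applies to /d/ (word-final: word-finally) → [t].

[əɡbəhˈpot]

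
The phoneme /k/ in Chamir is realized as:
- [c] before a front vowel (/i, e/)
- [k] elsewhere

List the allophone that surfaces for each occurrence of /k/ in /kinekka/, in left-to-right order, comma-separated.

Occurrence 1 (position 1): before a front vowel → [c].
Occurrence 2 (position 5): no conditioning environment matches → elsewhere allophone [k].
Occurrence 3 (position 6): no conditioning environment matches → elsewhere allophone [k].

[c], [k], [k]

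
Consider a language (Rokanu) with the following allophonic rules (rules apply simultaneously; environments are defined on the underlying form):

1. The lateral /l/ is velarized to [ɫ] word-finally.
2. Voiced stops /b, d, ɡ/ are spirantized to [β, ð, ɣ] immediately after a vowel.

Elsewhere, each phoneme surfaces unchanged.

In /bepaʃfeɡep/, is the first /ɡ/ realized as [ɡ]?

No

Rule 2 applies to /ɡ/ (between /e/ and /e/: immediately after a vowel) → [ɣ].
The actual realization is [ɣ], not [ɡ].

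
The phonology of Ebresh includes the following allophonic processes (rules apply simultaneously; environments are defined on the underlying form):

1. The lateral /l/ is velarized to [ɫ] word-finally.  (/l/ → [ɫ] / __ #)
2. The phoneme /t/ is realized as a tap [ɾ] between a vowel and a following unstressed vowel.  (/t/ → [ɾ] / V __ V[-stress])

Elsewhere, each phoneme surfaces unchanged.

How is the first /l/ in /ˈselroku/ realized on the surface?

[l]

/l/ (between /e/ and /r/) is in the target of rule 1 but the environment (word-finally) is not met → [l].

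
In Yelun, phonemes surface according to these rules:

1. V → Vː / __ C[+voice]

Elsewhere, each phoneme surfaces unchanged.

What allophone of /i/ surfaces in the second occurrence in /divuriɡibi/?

/i/ (between /r/ and /ɡ/) occurs before a voiced consonant → [iː] by rule 1.

[iː]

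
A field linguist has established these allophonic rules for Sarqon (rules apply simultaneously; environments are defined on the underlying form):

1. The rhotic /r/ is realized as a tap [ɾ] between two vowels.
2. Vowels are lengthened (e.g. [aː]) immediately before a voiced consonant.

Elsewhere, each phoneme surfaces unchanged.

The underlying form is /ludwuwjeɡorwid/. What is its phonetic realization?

/l/ (word-initial) is unaffected → [l].
/u/ (between /l/ and /d/): before a voiced consonant, so rule 2 applies → [uː].
/d/ (between /u/ and /w/) is unaffected → [d].
/w/ stays [w].
/u/ (between /w/ and /w/) occurs before a voiced consonant → [uː] by rule 2.
/w/ stays [w].
/j/ (between /w/ and /e/) is unaffected → [j].
Rule 2 applies to /e/ (between /j/ and /ɡ/: before a voiced consonant) → [eː].
/ɡ/ (between /e/ and /o/) is unaffected → [ɡ].
/o/ — between /ɡ/ and /r/, before a voiced consonant — surfaces as [oː] (rule 2).
/r/ — between /o/ and /w/; rule 1 does not apply here → [r].
/w/ (between /r/ and /i/) is unaffected → [w].
/i/ — between /w/ and /d/, before a voiced consonant — surfaces as [iː] (rule 2).
/d/ (word-final): no rule targets it → [d].

[luːdwuːwjeːɡoːrwiːd]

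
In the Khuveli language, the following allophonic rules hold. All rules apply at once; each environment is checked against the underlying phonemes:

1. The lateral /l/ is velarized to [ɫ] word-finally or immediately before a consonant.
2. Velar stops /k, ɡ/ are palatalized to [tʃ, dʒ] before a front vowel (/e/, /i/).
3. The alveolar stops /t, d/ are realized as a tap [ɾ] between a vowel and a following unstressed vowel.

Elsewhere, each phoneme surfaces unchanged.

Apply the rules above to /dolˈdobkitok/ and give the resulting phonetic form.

/d/ (word-initial): rule 3 targets it, but not between a vowel and a following unstressed vowel → unchanged [d].
/o/ — not in any rule's target class → [o].
/l/ (between /o/ and /d/) occurs word-finally or immediately before a consonant → [ɫ] by rule 1.
/d/ (between /l/ and /o/): rule 3 targets it, but not between a vowel and a following unstressed vowel → unchanged [d].
/o/ (between /d/ and /b/): no rule targets it → [o].
/b/ (between /o/ and /k/) is unaffected → [b].
/k/ meets the environment for rule 2 (before a front vowel) → [tʃ].
/i/ (between /k/ and /t/) is unaffected → [i].
/t/ meets the environment for rule 3 (between a vowel and a following unstressed vowel) → [ɾ].
/o/ (between /t/ and /k/) is unaffected → [o].
/k/ (word-final) fails the environment for rule 2, so it stays [k].

[doɫˈdobtʃiɾok]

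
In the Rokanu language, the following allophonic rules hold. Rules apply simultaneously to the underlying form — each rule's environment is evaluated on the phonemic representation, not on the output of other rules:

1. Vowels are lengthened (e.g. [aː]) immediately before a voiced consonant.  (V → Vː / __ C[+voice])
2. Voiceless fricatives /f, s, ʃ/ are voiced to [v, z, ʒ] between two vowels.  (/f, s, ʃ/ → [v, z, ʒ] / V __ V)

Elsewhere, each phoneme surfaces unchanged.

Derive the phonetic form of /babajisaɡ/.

[baːbaːjizaːɡ]

/b/ (word-initial) is unaffected → [b].
/a/ (between /b/ and /b/): before a voiced consonant, so rule 1 applies → [aː].
/b/ (between /a/ and /a/) is unaffected → [b].
/a/ — between /b/ and /j/, before a voiced consonant — surfaces as [aː] (rule 1).
/j/ (between /a/ and /i/): no rule targets it → [j].
/i/ — between /j/ and /s/; rule 1 does not apply here → [i].
/s/ (between /i/ and /a/): between two vowels, so rule 2 applies → [z].
/a/ — between /s/ and /ɡ/, before a voiced consonant — surfaces as [aː] (rule 1).
/ɡ/ (word-final) is unaffected → [ɡ].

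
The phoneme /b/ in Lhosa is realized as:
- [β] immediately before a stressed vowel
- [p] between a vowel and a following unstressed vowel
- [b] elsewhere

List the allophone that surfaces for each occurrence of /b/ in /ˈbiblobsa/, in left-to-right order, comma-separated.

[β], [b], [b]

Occurrence 1 (position 1): immediately before a stressed vowel → [β].
Occurrence 2 (position 3): no conditioning environment matches → elsewhere allophone [b].
Occurrence 3 (position 6): no conditioning environment matches → elsewhere allophone [b].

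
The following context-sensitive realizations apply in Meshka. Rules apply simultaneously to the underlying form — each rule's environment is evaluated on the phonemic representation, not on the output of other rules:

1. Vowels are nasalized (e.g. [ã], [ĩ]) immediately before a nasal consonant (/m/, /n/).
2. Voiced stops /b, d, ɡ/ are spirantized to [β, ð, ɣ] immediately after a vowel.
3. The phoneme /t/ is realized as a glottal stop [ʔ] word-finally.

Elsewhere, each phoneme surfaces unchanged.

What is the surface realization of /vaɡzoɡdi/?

/v/ (word-initial): no rule targets it → [v].
/a/ (between /v/ and /ɡ/): rule 1 targets it, but not before a nasal consonant → unchanged [a].
Rule 2 applies to /ɡ/ (between /a/ and /z/: immediately after a vowel) → [ɣ].
/z/ (between /ɡ/ and /o/): no rule targets it → [z].
/o/ (between /z/ and /ɡ/) fails the environment for rule 1, so it stays [o].
Rule 2 applies to /ɡ/ (between /o/ and /d/: immediately after a vowel) → [ɣ].
/d/ — between /ɡ/ and /i/; rule 2 does not apply here → [d].
/i/ (word-final) fails the environment for rule 1, so it stays [i].

[vaɣzoɣdi]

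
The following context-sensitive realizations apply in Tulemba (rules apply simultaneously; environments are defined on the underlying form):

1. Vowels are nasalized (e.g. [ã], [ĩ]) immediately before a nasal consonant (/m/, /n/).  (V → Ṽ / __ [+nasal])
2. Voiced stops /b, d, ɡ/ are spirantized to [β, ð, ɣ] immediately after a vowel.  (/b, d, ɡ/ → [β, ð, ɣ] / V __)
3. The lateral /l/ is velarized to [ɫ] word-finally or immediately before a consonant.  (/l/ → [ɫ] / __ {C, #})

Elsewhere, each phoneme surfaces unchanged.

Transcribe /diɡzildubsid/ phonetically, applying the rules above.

/d/ (word-initial) fails the environment for rule 2, so it stays [d].
/i/ (between /d/ and /ɡ/) fails the environment for rule 1, so it stays [i].
Rule 2 applies to /ɡ/ (between /i/ and /z/: immediately after a vowel) → [ɣ].
/i/ (between /z/ and /l/): rule 1 targets it, but not before a nasal consonant → unchanged [i].
/l/ (between /i/ and /d/) occurs word-finally or immediately before a consonant → [ɫ] by rule 3.
/d/ — between /l/ and /u/; rule 2 does not apply here → [d].
/u/ (between /d/ and /b/): rule 1 targets it, but not before a nasal consonant → unchanged [u].
/b/ — between /u/ and /s/, immediately after a vowel — surfaces as [β] (rule 2).
/i/ — between /s/ and /d/; rule 1 does not apply here → [i].
/d/ — word-final, immediately after a vowel — surfaces as [ð] (rule 2).

[diɣziɫduβsið]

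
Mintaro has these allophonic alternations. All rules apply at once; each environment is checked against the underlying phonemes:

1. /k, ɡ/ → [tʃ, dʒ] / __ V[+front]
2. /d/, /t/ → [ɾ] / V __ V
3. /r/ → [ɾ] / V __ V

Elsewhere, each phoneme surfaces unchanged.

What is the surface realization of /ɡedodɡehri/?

[dʒeɾoddʒehri]

/ɡ/ (word-initial) occurs before a front vowel → [dʒ] by rule 1.
/e/ (between /ɡ/ and /d/): no rule targets it → [e].
/d/ (between /e/ and /o/): between two vowels, so rule 2 applies → [ɾ].
/o/ — not in any rule's target class → [o].
/d/ (between /o/ and /ɡ/) fails the environment for rule 2, so it stays [d].
/ɡ/ meets the environment for rule 1 (before a front vowel) → [dʒ].
/e/ — not in any rule's target class → [e].
/h/ stays [h].
/r/ (between /h/ and /i/): rule 3 targets it, but not between two vowels → unchanged [r].
/i/ (word-final): no rule targets it → [i].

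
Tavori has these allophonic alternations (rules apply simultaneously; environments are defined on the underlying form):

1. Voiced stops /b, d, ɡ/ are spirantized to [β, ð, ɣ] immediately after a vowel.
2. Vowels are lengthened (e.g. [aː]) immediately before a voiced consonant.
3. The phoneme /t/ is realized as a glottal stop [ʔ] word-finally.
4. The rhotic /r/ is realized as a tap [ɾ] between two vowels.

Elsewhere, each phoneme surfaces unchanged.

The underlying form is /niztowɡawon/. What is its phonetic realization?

[niːztoːwɡaːwoːn]

/i/ (between /n/ and /z/) occurs before a voiced consonant → [iː] by rule 2.
/t/ (between /z/ and /o/) is in the target of rule 3 but the environment (word-finally) is not met → [t].
/o/ meets the environment for rule 2 (before a voiced consonant) → [oː].
/ɡ/ — between /w/ and /a/; rule 1 does not apply here → [ɡ].
/a/ — between /ɡ/ and /w/, before a voiced consonant — surfaces as [aː] (rule 2).
/o/ meets the environment for rule 2 (before a voiced consonant) → [oː].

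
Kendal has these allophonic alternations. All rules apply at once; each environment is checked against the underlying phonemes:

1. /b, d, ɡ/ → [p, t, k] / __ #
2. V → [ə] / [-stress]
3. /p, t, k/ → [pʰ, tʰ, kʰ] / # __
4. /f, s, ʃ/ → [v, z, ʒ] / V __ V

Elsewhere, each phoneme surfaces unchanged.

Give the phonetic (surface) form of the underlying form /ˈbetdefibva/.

[ˈbetdəvəbvə]

/b/ — word-initial; rule 1 does not apply here → [b].
/e/ (between /b/ and /t/) fails the environment for rule 2, so it stays [e].
/t/ (between /e/ and /d/) is in the target of rule 3 but the environment (word-initially) is not met → [t].
/d/ (between /t/ and /e/) is in the target of rule 1 but the environment (word-finally) is not met → [d].
Rule 2 applies to /e/ (between /d/ and /f/: in an unstressed syllable) → [ə].
/f/ (between /e/ and /i/) occurs between two vowels → [v] by rule 4.
/i/ (between /f/ and /b/) occurs in an unstressed syllable → [ə] by rule 2.
/b/ (between /i/ and /v/) fails the environment for rule 1, so it stays [b].
/v/ — not in any rule's target class → [v].
/a/ — word-final, in an unstressed syllable — surfaces as [ə] (rule 2).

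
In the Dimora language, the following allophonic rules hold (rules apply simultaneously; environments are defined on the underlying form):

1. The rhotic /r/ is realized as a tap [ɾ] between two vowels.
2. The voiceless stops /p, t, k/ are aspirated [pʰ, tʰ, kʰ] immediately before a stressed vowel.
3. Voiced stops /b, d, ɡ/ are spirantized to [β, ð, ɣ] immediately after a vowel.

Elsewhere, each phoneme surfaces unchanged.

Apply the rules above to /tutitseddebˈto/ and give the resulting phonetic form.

[tutitseðdeβˈtʰo]

/t/ — word-initial; rule 2 does not apply here → [t].
/u/ stays [u].
/t/ — between /u/ and /i/; rule 2 does not apply here → [t].
/i/ (between /t/ and /t/) is unaffected → [i].
/t/ (between /i/ and /s/) fails the environment for rule 2, so it stays [t].
/s/ — not in any rule's target class → [s].
/e/ (between /s/ and /d/): no rule targets it → [e].
/d/ (between /e/ and /d/) occurs immediately after a vowel → [ð] by rule 3.
/d/ (between /d/ and /e/) fails the environment for rule 3, so it stays [d].
/e/ (between /d/ and /b/): no rule targets it → [e].
/b/ (between /e/ and /t/) occurs immediately after a vowel → [β] by rule 3.
/t/ — between /b/ and /o/, immediately before a stressed vowel — surfaces as [tʰ] (rule 2).
/o/ — not in any rule's target class → [o].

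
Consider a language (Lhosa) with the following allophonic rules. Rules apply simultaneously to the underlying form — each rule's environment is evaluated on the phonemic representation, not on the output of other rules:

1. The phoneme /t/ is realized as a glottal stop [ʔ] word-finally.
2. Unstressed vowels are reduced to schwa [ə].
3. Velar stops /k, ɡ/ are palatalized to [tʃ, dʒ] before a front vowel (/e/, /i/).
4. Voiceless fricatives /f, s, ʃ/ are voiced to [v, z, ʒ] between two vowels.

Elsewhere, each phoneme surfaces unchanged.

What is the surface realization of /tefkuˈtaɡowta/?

[təfkəˈtaɡəwtə]

/t/ (word-initial): rule 1 targets it, but not word-finally → unchanged [t].
/e/ (between /t/ and /f/) occurs in an unstressed syllable → [ə] by rule 2.
/f/ — between /e/ and /k/; rule 4 does not apply here → [f].
/k/ (between /f/ and /u/) is in the target of rule 3 but the environment (before a front vowel) is not met → [k].
/u/ (between /k/ and /t/) occurs in an unstressed syllable → [ə] by rule 2.
/t/ (between /u/ and /a/): rule 1 targets it, but not word-finally → unchanged [t].
/a/ (between /t/ and /ɡ/) fails the environment for rule 2, so it stays [a].
/ɡ/ — between /a/ and /o/; rule 3 does not apply here → [ɡ].
/o/ meets the environment for rule 2 (in an unstressed syllable) → [ə].
/w/ (between /o/ and /t/): no rule targets it → [w].
/t/ (between /w/ and /a/) fails the environment for rule 1, so it stays [t].
/a/ (word-final): in an unstressed syllable, so rule 2 applies → [ə].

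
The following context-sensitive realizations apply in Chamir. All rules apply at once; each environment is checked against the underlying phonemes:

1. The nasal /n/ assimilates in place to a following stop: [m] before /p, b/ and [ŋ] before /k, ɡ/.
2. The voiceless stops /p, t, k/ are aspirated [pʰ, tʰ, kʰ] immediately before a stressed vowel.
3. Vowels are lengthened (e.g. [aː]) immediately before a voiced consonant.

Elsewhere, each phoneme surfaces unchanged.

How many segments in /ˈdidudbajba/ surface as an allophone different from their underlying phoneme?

Segments that undergo a rule: /i/ → [iː] (rule 3); /u/ → [uː] (rule 3); /a/ → [aː] (rule 3).
All other segments surface unchanged.

3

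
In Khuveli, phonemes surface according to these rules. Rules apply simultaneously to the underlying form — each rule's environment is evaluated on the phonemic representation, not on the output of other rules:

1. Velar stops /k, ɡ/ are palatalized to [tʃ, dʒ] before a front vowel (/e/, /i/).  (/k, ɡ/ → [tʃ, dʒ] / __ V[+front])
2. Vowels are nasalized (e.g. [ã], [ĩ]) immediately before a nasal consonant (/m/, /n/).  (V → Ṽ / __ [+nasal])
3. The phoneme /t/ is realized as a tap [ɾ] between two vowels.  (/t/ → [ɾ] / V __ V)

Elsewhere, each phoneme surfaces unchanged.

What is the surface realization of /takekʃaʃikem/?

/t/ (word-initial) fails the environment for rule 3, so it stays [t].
/a/ (between /t/ and /k/): rule 2 targets it, but not before a nasal consonant → unchanged [a].
/k/ (between /a/ and /e/) occurs before a front vowel → [tʃ] by rule 1.
/e/ — between /k/ and /k/; rule 2 does not apply here → [e].
/k/ (between /e/ and /ʃ/) fails the environment for rule 1, so it stays [k].
/ʃ/ (between /k/ and /a/): no rule targets it → [ʃ].
/a/ (between /ʃ/ and /ʃ/) is in the target of rule 2 but the environment (before a nasal consonant) is not met → [a].
/ʃ/ (between /a/ and /i/): no rule targets it → [ʃ].
/i/ — between /ʃ/ and /k/; rule 2 does not apply here → [i].
Rule 1 applies to /k/ (between /i/ and /e/: before a front vowel) → [tʃ].
Rule 2 applies to /e/ (between /k/ and /m/: before a nasal consonant) → [ẽ].
/m/ (word-final) is unaffected → [m].

[tatʃekʃaʃitʃẽm]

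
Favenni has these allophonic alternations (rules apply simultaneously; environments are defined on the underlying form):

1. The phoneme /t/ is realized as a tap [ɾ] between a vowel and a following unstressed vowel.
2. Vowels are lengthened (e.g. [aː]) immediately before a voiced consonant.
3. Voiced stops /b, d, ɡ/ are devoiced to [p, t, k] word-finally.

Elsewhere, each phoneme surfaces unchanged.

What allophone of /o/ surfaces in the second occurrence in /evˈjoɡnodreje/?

[oː]

/o/ meets the environment for rule 2 (before a voiced consonant) → [oː].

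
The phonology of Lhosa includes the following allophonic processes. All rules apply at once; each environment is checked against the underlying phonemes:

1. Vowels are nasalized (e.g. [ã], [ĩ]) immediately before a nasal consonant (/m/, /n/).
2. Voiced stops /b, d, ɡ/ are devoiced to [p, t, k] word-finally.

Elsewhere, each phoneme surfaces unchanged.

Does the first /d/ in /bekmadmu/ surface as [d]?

/d/ (between /a/ and /m/) is in the target of rule 2 but the environment (word-finally) is not met → [d].
The actual realization is [d], which matches [d].

Yes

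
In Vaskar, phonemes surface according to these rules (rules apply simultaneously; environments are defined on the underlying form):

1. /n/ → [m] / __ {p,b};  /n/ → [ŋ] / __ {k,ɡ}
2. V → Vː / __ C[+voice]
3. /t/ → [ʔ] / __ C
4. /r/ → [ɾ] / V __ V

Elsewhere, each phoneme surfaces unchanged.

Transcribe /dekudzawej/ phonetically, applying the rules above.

[dekuːdzaːweːj]

/d/ — not in any rule's target class → [d].
/e/ (between /d/ and /k/) fails the environment for rule 2, so it stays [e].
/k/ stays [k].
/u/ (between /k/ and /d/): before a voiced consonant, so rule 2 applies → [uː].
/d/ — not in any rule's target class → [d].
/z/ (between /d/ and /a/) is unaffected → [z].
Rule 2 applies to /a/ (between /z/ and /w/: before a voiced consonant) → [aː].
/w/ (between /a/ and /e/): no rule targets it → [w].
/e/ — between /w/ and /j/, before a voiced consonant — surfaces as [eː] (rule 2).
/j/ — not in any rule's target class → [j].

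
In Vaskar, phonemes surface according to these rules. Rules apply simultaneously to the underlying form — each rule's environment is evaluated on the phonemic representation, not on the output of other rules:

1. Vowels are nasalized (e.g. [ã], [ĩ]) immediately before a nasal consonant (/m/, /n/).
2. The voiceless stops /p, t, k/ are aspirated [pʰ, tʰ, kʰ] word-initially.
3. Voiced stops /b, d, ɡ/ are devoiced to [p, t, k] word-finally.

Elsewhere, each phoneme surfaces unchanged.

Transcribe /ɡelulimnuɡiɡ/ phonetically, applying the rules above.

[ɡelulĩmnuɡik]

/ɡ/ (word-initial) is in the target of rule 3 but the environment (word-finally) is not met → [ɡ].
/e/ (between /ɡ/ and /l/) is in the target of rule 1 but the environment (before a nasal consonant) is not met → [e].
/l/ (between /e/ and /u/) is unaffected → [l].
/u/ (between /l/ and /l/): rule 1 targets it, but not before a nasal consonant → unchanged [u].
/l/ — not in any rule's target class → [l].
/i/ (between /l/ and /m/): before a nasal consonant, so rule 1 applies → [ĩ].
/m/ (between /i/ and /n/): no rule targets it → [m].
/n/ (between /m/ and /u/) is unaffected → [n].
/u/ (between /n/ and /ɡ/): rule 1 targets it, but not before a nasal consonant → unchanged [u].
/ɡ/ (between /u/ and /i/) is in the target of rule 3 but the environment (word-finally) is not met → [ɡ].
/i/ (between /ɡ/ and /ɡ/): rule 1 targets it, but not before a nasal consonant → unchanged [i].
/ɡ/ — word-final, word-finally — surfaces as [k] (rule 3).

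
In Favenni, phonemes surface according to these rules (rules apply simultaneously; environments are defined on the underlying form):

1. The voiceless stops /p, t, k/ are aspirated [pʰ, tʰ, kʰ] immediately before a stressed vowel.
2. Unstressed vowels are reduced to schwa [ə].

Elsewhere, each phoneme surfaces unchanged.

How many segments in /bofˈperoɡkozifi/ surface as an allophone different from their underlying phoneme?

Segments that undergo a rule: /o/ → [ə] (rule 2); /p/ → [pʰ] (rule 1); /o/ → [ə] (rule 2); /o/ → [ə] (rule 2); /i/ → [ə] (rule 2); /i/ → [ə] (rule 2).
All other segments surface unchanged.

6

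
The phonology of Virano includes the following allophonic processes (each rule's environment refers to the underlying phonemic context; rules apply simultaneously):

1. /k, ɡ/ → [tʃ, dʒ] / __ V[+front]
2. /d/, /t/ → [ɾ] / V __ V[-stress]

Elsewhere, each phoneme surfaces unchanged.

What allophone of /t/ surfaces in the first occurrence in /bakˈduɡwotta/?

[t]

/t/ (between /o/ and /t/): rule 2 targets it, but not between a vowel and a following unstressed vowel → unchanged [t].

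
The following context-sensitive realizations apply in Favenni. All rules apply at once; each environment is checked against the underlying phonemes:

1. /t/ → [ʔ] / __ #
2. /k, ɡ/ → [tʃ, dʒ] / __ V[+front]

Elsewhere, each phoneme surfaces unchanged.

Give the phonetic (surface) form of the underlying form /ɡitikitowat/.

Rule 2 applies to /ɡ/ (word-initial: before a front vowel) → [dʒ].
/t/ (between /i/ and /i/) fails the environment for rule 1, so it stays [t].
/k/ — between /i/ and /i/, before a front vowel — surfaces as [tʃ] (rule 2).
/t/ (between /i/ and /o/) is in the target of rule 1 but the environment (word-finally) is not met → [t].
/t/ — word-final, word-finally — surfaces as [ʔ] (rule 1).

[dʒititʃitowaʔ]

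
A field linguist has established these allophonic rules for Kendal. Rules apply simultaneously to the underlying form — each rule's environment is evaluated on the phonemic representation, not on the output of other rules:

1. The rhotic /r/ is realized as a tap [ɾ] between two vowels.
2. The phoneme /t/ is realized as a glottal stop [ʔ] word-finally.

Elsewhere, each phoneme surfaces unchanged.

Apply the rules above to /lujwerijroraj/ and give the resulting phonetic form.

/l/ (word-initial): no rule targets it → [l].
/u/ — not in any rule's target class → [u].
/j/ — not in any rule's target class → [j].
/w/ (between /j/ and /e/): no rule targets it → [w].
/e/ (between /w/ and /r/) is unaffected → [e].
/r/ meets the environment for rule 1 (between two vowels) → [ɾ].
/i/ stays [i].
/j/ (between /i/ and /r/): no rule targets it → [j].
/r/ (between /j/ and /o/) fails the environment for rule 1, so it stays [r].
/o/ — not in any rule's target class → [o].
/r/ — between /o/ and /a/, between two vowels — surfaces as [ɾ] (rule 1).
/a/ (between /r/ and /j/) is unaffected → [a].
/j/ (word-final) is unaffected → [j].

[lujweɾijroɾaj]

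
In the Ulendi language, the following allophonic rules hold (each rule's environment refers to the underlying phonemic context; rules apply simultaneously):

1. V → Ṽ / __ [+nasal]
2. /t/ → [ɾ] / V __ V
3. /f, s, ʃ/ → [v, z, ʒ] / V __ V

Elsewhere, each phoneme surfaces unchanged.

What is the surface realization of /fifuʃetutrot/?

[fivuʒeɾutrot]

/f/ (word-initial) fails the environment for rule 3, so it stays [f].
/i/ (between /f/ and /f/): rule 1 targets it, but not before a nasal consonant → unchanged [i].
Rule 3 applies to /f/ (between /i/ and /u/: between two vowels) → [v].
/u/ (between /f/ and /ʃ/) fails the environment for rule 1, so it stays [u].
/ʃ/ meets the environment for rule 3 (between two vowels) → [ʒ].
/e/ (between /ʃ/ and /t/) fails the environment for rule 1, so it stays [e].
/t/ — between /e/ and /u/, between two vowels — surfaces as [ɾ] (rule 2).
/u/ (between /t/ and /t/): rule 1 targets it, but not before a nasal consonant → unchanged [u].
/t/ (between /u/ and /r/): rule 2 targets it, but not between two vowels → unchanged [t].
/r/ (between /t/ and /o/): no rule targets it → [r].
/o/ (between /r/ and /t/) is in the target of rule 1 but the environment (before a nasal consonant) is not met → [o].
/t/ (word-final): rule 2 targets it, but not between two vowels → unchanged [t].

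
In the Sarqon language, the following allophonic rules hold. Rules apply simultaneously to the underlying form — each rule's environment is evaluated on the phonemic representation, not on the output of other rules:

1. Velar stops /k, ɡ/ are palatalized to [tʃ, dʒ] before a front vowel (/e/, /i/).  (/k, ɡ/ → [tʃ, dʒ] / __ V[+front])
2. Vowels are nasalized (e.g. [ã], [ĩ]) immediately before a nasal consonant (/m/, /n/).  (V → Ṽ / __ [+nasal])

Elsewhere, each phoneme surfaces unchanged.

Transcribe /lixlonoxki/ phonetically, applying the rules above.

/l/ — not in any rule's target class → [l].
/i/ (between /l/ and /x/) is in the target of rule 2 but the environment (before a nasal consonant) is not met → [i].
/x/ — not in any rule's target class → [x].
/l/ — not in any rule's target class → [l].
Rule 2 applies to /o/ (between /l/ and /n/: before a nasal consonant) → [õ].
/n/ (between /o/ and /o/): no rule targets it → [n].
/o/ (between /n/ and /x/): rule 2 targets it, but not before a nasal consonant → unchanged [o].
/x/ (between /o/ and /k/) is unaffected → [x].
/k/ meets the environment for rule 1 (before a front vowel) → [tʃ].
/i/ (word-final): rule 2 targets it, but not before a nasal consonant → unchanged [i].

[lixlõnoxtʃi]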